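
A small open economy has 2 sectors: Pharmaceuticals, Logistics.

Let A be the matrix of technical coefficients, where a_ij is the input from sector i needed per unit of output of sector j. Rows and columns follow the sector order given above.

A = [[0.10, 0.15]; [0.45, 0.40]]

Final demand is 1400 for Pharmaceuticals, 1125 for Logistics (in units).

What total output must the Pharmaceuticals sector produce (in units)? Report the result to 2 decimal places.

x_P = 2134.92

I − A =
  [   0.90    -0.15]
  [  -0.45     0.60]
det(I−A) = (0.90)(0.60) − (-0.15)(-0.45) = 0.4725
adj(I−A) = [[0.60, 0.15], [0.45, 0.90]]
(I − A)⁻¹ = adj(I−A) / det(I−A) ≈
  [   1.2698     0.3175]
  [   0.9524     1.9048]
x = (I − A)⁻¹ d = adj(I−A)·d / det(I−A), with det(I−A) = 0.4725:
  x_P = (0.60·1400 + 0.15·1125) / 0.4725 = 1008.75 / 0.4725 ≈ 2134.92
  x_L = (0.45·1400 + 0.90·1125) / 0.4725 = 1642.50 / 0.4725 ≈ 3476.19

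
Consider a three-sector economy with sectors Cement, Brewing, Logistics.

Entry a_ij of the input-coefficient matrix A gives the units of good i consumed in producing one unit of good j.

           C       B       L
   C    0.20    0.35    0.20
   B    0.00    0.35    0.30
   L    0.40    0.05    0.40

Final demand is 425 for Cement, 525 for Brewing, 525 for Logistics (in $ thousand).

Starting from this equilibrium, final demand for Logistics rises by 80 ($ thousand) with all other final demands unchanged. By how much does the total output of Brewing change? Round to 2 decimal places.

Δx_B = 93.20

I − A =
  [   0.80    -0.35    -0.20]
  [   0.00     0.65    -0.30]
  [  -0.40    -0.05     0.60]
Cofactors of I−A, C_ij = (−1)^(i+j)·(minor ij) (rows/columns in the sector order above):
  C_11 = (0.65)(0.60) − (-0.30)(-0.05) = 0.3750
  C_12 = −[(0.00)(0.60) − (-0.30)(-0.40)] = 0.1200
  C_13 = (0.00)(-0.05) − (0.65)(-0.40) = 0.2600
  C_21 = −[(-0.35)(0.60) − (-0.20)(-0.05)] = 0.2200
  C_22 = (0.80)(0.60) − (-0.20)(-0.40) = 0.4000
  C_23 = −[(0.80)(-0.05) − (-0.35)(-0.40)] = 0.1800
  C_31 = (-0.35)(-0.30) − (-0.20)(0.65) = 0.2350
  C_32 = −[(0.80)(-0.30) − (-0.20)(0.00)] = 0.2400
  C_33 = (0.80)(0.65) − (-0.35)(0.00) = 0.5200
det(I−A) = Σ_j (I−A)_1j·C_1j = (0.80)(0.3750) + (-0.35)(0.1200) + (-0.20)(0.2600) = 0.2060
adj(I−A) = Cᵀ =
  [ 0.3750   0.2200   0.2350]
  [ 0.1200   0.4000   0.2400]
  [ 0.2600   0.1800   0.5200]
(I − A)⁻¹ = adj(I−A) / det(I−A) ≈
  [   1.8204     1.0680     1.1408]
  [   0.5825     1.9417     1.1650]
  [   1.2621     0.8738     2.5243]
Δx = (I − A)⁻¹ Δd with Δd having +80 in the Logistics component and 0 elsewhere.
So Δx_B = L_BL · (+80), where L_BL = adj(I−A)_BL / det(I−A) = 0.2400 / 0.2060.
Δx_B = 0.2400 × (+80) / 0.2060 = 19.20 / 0.2060 ≈ 93.20.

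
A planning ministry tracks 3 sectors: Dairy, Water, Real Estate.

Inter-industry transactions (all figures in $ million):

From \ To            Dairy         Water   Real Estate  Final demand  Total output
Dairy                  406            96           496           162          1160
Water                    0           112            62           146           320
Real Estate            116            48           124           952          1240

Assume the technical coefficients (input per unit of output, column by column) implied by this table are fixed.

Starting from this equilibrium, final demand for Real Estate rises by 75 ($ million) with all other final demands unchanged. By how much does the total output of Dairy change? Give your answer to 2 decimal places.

Δx_D = 59.29

Technical coefficients a_ij = z_ij / X_j:
  a_DD = 406/1160 = 0.35, a_WD = 0/1160 = 0.00, a_RD = 116/1160 = 0.10
  a_DW = 96/320 = 0.30, a_WW = 112/320 = 0.35, a_RW = 48/320 = 0.15
  a_DR = 496/1240 = 0.40, a_WR = 62/1240 = 0.05, a_RR = 124/1240 = 0.10
I − A =
  [   0.65    -0.30    -0.40]
  [   0.00     0.65    -0.05]
  [  -0.10    -0.15     0.90]
Cofactors of I−A, C_ij = (−1)^(i+j)·(minor ij) (rows/columns in the sector order above):
  C_11 = (0.65)(0.90) − (-0.05)(-0.15) = 0.5775
  C_12 = −[(0.00)(0.90) − (-0.05)(-0.10)] = 0.0050
  C_13 = (0.00)(-0.15) − (0.65)(-0.10) = 0.0650
  C_21 = −[(-0.30)(0.90) − (-0.40)(-0.15)] = 0.3300
  C_22 = (0.65)(0.90) − (-0.40)(-0.10) = 0.5450
  C_23 = −[(0.65)(-0.15) − (-0.30)(-0.10)] = 0.1275
  C_31 = (-0.30)(-0.05) − (-0.40)(0.65) = 0.2750
  C_32 = −[(0.65)(-0.05) − (-0.40)(0.00)] = 0.0325
  C_33 = (0.65)(0.65) − (-0.30)(0.00) = 0.4225
det(I−A) = Σ_j (I−A)_1j·C_1j = (0.65)(0.5775) + (-0.30)(0.0050) + (-0.40)(0.0650) = 0.347875
adj(I−A) = Cᵀ =
  [ 0.5775   0.3300   0.2750]
  [ 0.0050   0.5450   0.0325]
  [ 0.0650   0.1275   0.4225]
(I − A)⁻¹ = adj(I−A) / det(I−A) ≈
  [   1.6601     0.9486     0.7905]
  [   0.0144     1.5667     0.0934]
  [   0.1868     0.3665     1.2145]
Δx = (I − A)⁻¹ Δd with Δd having +75 in the Real Estate component and 0 elsewhere.
So Δx_D = L_DR · (+75), where L_DR = adj(I−A)_DR / det(I−A) = 0.2750 / 0.347875.
Δx_D = 0.2750 × (+75) / 0.347875 = 20.625 / 0.347875 ≈ 59.29.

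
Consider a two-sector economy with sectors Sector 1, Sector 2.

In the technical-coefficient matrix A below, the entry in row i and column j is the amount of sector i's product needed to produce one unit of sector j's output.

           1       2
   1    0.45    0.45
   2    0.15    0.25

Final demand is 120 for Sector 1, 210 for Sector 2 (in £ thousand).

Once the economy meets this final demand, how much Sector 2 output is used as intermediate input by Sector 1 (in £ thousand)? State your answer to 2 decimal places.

I − A =
  [   0.55    -0.45]
  [  -0.15     0.75]
det(I−A) = (0.55)(0.75) − (-0.45)(-0.15) = 0.3450
adj(I−A) = [[0.75, 0.45], [0.15, 0.55]]
(I − A)⁻¹ = adj(I−A) / det(I−A) ≈
  [   2.1739     1.3043]
  [   0.4348     1.5942]
First solve x = (I − A)⁻¹ d = adj(I−A)·d / det(I−A); in particular x_1 = (0.75·120 + 0.45·210) / 0.3450 = 184.50 / 0.3450 ≈ 534.7826.
Intermediate flow from 2 to 1: z_21 = a_21 · x_1 = 0.15 × 184.50 / 0.3450 = 27.675 / 0.3450 ≈ 80.22.

z_21 = 80.22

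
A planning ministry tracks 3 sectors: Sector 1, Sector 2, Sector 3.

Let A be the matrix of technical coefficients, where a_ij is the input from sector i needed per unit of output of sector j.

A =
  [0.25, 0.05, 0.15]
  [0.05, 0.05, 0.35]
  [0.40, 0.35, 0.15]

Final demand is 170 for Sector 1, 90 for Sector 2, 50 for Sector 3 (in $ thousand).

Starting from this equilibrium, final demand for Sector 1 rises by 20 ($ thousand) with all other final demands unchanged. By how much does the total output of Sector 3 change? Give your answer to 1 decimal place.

I − A =
  [   0.75    -0.05    -0.15]
  [  -0.05     0.95    -0.35]
  [  -0.40    -0.35     0.85]
Cofactors of I−A, C_ij = (−1)^(i+j)·(minor ij) (rows/columns in the sector order above):
  C_11 = (0.95)(0.85) − (-0.35)(-0.35) = 0.6850
  C_12 = −[(-0.05)(0.85) − (-0.35)(-0.40)] = 0.1825
  C_13 = (-0.05)(-0.35) − (0.95)(-0.40) = 0.3975
  C_21 = −[(-0.05)(0.85) − (-0.15)(-0.35)] = 0.0950
  C_22 = (0.75)(0.85) − (-0.15)(-0.40) = 0.5775
  C_23 = −[(0.75)(-0.35) − (-0.05)(-0.40)] = 0.2825
  C_31 = (-0.05)(-0.35) − (-0.15)(0.95) = 0.1600
  C_32 = −[(0.75)(-0.35) − (-0.15)(-0.05)] = 0.2700
  C_33 = (0.75)(0.95) − (-0.05)(-0.05) = 0.7100
det(I−A) = Σ_j (I−A)_1j·C_1j = (0.75)(0.6850) + (-0.05)(0.1825) + (-0.15)(0.3975) = 0.4450
adj(I−A) = Cᵀ =
  [ 0.6850   0.0950   0.1600]
  [ 0.1825   0.5775   0.2700]
  [ 0.3975   0.2825   0.7100]
(I − A)⁻¹ = adj(I−A) / det(I−A) ≈
  [   1.5393     0.2135     0.3596]
  [   0.4101     1.2978     0.6067]
  [   0.8933     0.6348     1.5955]
Δx = (I − A)⁻¹ Δd with Δd having +20 in the Sector 1 component and 0 elsewhere.
So Δx_3 = L_31 · (+20), where L_31 = adj(I−A)_31 / det(I−A) = 0.3975 / 0.4450.
Δx_3 = 0.3975 × (+20) / 0.4450 = 7.95 / 0.4450 ≈ 17.9.

Δx_3 = 17.9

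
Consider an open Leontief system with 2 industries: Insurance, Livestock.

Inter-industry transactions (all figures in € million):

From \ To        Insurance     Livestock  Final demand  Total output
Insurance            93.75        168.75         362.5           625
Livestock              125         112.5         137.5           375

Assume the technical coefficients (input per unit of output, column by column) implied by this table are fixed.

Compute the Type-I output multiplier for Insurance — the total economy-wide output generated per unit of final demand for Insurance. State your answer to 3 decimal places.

Technical coefficients a_ij = z_ij / X_j:
  a_11 = 93.75/625 = 0.15, a_21 = 125/625 = 0.20
  a_12 = 168.75/375 = 0.45, a_22 = 112.5/375 = 0.30
I − A =
  [   0.85    -0.45]
  [  -0.20     0.70]
det(I−A) = (0.85)(0.70) − (-0.45)(-0.20) = 0.5050
adj(I−A) = [[0.70, 0.45], [0.20, 0.85]]
(I − A)⁻¹ = adj(I−A) / det(I−A) ≈
  [   1.3861     0.8911]
  [   0.3960     1.6832]
The output multiplier for sector j is the column-j sum of the Leontief inverse (I − A)⁻¹ = adj(I−A) / det(I−A).
Column 1 of adj(I−A): (0.70, 0.20); det(I−A) = 0.5050.
m_1 = (0.70 + 0.20) / 0.5050 = 0.90 / 0.5050 ≈ 1.782.

m_1 = 1.782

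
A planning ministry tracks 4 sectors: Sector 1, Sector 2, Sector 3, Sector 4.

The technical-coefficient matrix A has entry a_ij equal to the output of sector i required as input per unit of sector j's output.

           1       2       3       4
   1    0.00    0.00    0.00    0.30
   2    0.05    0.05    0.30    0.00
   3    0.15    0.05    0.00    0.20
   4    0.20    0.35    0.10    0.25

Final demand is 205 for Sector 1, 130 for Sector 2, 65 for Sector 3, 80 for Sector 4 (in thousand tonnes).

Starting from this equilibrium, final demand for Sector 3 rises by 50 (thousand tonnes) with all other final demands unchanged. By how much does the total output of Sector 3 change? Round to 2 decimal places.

Δx_3 = 55.03

I − A =
  [   1.00     0.00     0.00    -0.30]
  [  -0.05     0.95    -0.30     0.00]
  [  -0.15    -0.05     1.00    -0.20]
  [  -0.20    -0.35    -0.10     0.75]
Compute the cofactors C_ij = (−1)^(i+j)·(3×3 minor ij) of I−A; the adjugate is their transpose:
adj(I−A) = Cᵀ =
  [ 0.66125   0.10650   0.06000   0.28050]
  [ 0.08225   0.66550   0.20850   0.08850]
  [ 0.15025   0.12025   0.65025   0.23350]
  [ 0.23475   0.35500   0.20000   0.93500]
det(I−A) = Σ_j (I−A)_1j·C_1j = (1.00)(0.66125) + (0.00)(0.08225) + (0.00)(0.15025) + (-0.30)(0.23475) = 0.590825
(I − A)⁻¹ = adj(I−A) / det(I−A) ≈
  [   1.1192     0.1803     0.1016     0.4748]
  [   0.1392     1.1264     0.3529     0.1498]
  [   0.2543     0.2035     1.1006     0.3952]
  [   0.3973     0.6009     0.3385     1.5825]
Δx = (I − A)⁻¹ Δd with Δd having +50 in the Sector 3 component and 0 elsewhere.
So Δx_3 = L_33 · (+50), where L_33 = adj(I−A)_33 / det(I−A) = 0.65025 / 0.590825.
Δx_3 = 0.65025 × (+50) / 0.590825 = 32.5125 / 0.590825 ≈ 55.03.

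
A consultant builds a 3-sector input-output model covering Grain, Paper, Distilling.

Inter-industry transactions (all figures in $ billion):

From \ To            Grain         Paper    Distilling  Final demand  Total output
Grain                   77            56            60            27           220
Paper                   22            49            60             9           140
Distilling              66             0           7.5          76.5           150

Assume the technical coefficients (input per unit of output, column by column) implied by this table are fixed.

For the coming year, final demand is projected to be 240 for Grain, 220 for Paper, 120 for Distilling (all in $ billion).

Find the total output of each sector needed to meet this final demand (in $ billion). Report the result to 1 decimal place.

x_1 = 1188.8, x_2 = 830.1, x_3 = 501.7

Technical coefficients a_ij = z_ij / X_j:
  a_11 = 77/220 = 0.35, a_21 = 22/220 = 0.10, a_31 = 66/220 = 0.30
  a_12 = 56/140 = 0.40, a_22 = 49/140 = 0.35, a_32 = 0/140 = 0.00
  a_13 = 60/150 = 0.40, a_23 = 60/150 = 0.40, a_33 = 7.5/150 = 0.05
I − A =
  [   0.65    -0.40    -0.40]
  [  -0.10     0.65    -0.40]
  [  -0.30     0.00     0.95]
Cofactors of I−A, C_ij = (−1)^(i+j)·(minor ij) (rows/columns in the sector order above):
  C_11 = (0.65)(0.95) − (-0.40)(0.00) = 0.6175
  C_12 = −[(-0.10)(0.95) − (-0.40)(-0.30)] = 0.2150
  C_13 = (-0.10)(0.00) − (0.65)(-0.30) = 0.1950
  C_21 = −[(-0.40)(0.95) − (-0.40)(0.00)] = 0.3800
  C_22 = (0.65)(0.95) − (-0.40)(-0.30) = 0.4975
  C_23 = −[(0.65)(0.00) − (-0.40)(-0.30)] = 0.1200
  C_31 = (-0.40)(-0.40) − (-0.40)(0.65) = 0.4200
  C_32 = −[(0.65)(-0.40) − (-0.40)(-0.10)] = 0.3000
  C_33 = (0.65)(0.65) − (-0.40)(-0.10) = 0.3825
det(I−A) = Σ_j (I−A)_1j·C_1j = (0.65)(0.6175) + (-0.40)(0.2150) + (-0.40)(0.1950) = 0.237375
adj(I−A) = Cᵀ =
  [ 0.6175   0.3800   0.4200]
  [ 0.2150   0.4975   0.3000]
  [ 0.1950   0.1200   0.3825]
(I − A)⁻¹ = adj(I−A) / det(I−A) ≈
  [   2.6014     1.6008     1.7694]
  [   0.9057     2.0958     1.2638]
  [   0.8215     0.5055     1.6114]
x = (I − A)⁻¹ d = adj(I−A)·d / det(I−A), with det(I−A) = 0.237375:
  x_1 = (0.6175·240 + 0.3800·220 + 0.4200·120) / 0.237375 = 282.20 / 0.237375 ≈ 1188.8
  x_2 = (0.2150·240 + 0.4975·220 + 0.3000·120) / 0.237375 = 197.05 / 0.237375 ≈ 830.1
  x_3 = (0.1950·240 + 0.1200·220 + 0.3825·120) / 0.237375 = 119.10 / 0.237375 ≈ 501.7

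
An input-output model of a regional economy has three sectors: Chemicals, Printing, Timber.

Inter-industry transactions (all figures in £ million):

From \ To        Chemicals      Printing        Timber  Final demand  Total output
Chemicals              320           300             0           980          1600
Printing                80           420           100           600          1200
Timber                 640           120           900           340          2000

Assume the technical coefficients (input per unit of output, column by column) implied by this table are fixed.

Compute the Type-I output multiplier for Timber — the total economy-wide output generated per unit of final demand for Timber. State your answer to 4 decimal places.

m_3 = 2.0731

Technical coefficients a_ij = z_ij / X_j:
  a_11 = 320/1600 = 0.20, a_21 = 80/1600 = 0.05, a_31 = 640/1600 = 0.40
  a_12 = 300/1200 = 0.25, a_22 = 420/1200 = 0.35, a_32 = 120/1200 = 0.10
  a_13 = 0/2000 = 0.00, a_23 = 100/2000 = 0.05, a_33 = 900/2000 = 0.45
I − A =
  [   0.80    -0.25     0.00]
  [  -0.05     0.65    -0.05]
  [  -0.40    -0.10     0.55]
Cofactors of I−A, C_ij = (−1)^(i+j)·(minor ij) (rows/columns in the sector order above):
  C_11 = (0.65)(0.55) − (-0.05)(-0.10) = 0.3525
  C_12 = −[(-0.05)(0.55) − (-0.05)(-0.40)] = 0.0475
  C_13 = (-0.05)(-0.10) − (0.65)(-0.40) = 0.2650
  C_21 = −[(-0.25)(0.55) − (0.00)(-0.10)] = 0.1375
  C_22 = (0.80)(0.55) − (0.00)(-0.40) = 0.4400
  C_23 = −[(0.80)(-0.10) − (-0.25)(-0.40)] = 0.1800
  C_31 = (-0.25)(-0.05) − (0.00)(0.65) = 0.0125
  C_32 = −[(0.80)(-0.05) − (0.00)(-0.05)] = 0.0400
  C_33 = (0.80)(0.65) − (-0.25)(-0.05) = 0.5075
det(I−A) = Σ_j (I−A)_1j·C_1j = (0.80)(0.3525) + (-0.25)(0.0475) + (0.00)(0.2650) = 0.270125
adj(I−A) = Cᵀ =
  [ 0.3525   0.1375   0.0125]
  [ 0.0475   0.4400   0.0400]
  [ 0.2650   0.1800   0.5075]
(I − A)⁻¹ = adj(I−A) / det(I−A) ≈
  [   1.30495     0.50902     0.04627]
  [   0.17584     1.62888     0.14808]
  [   0.98103     0.66636     1.87876]
The output multiplier for sector j is the column-j sum of the Leontief inverse (I − A)⁻¹ = adj(I−A) / det(I−A).
Column 3 of adj(I−A): (0.0125, 0.0400, 0.5075); det(I−A) = 0.270125.
m_3 = (0.0125 + 0.0400 + 0.5075) / 0.270125 = 0.56 / 0.270125 ≈ 2.0731.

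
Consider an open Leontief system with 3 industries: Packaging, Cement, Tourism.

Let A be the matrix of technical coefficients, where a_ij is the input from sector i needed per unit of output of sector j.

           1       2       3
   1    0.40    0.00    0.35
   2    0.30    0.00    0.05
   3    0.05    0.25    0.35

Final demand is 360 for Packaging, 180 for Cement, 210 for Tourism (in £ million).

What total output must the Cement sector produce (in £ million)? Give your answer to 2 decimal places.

I − A =
  [   0.60     0.00    -0.35]
  [  -0.30     1.00    -0.05]
  [  -0.05    -0.25     0.65]
Cofactors of I−A, C_ij = (−1)^(i+j)·(minor ij) (rows/columns in the sector order above):
  C_11 = (1.00)(0.65) − (-0.05)(-0.25) = 0.6375
  C_12 = −[(-0.30)(0.65) − (-0.05)(-0.05)] = 0.1975
  C_13 = (-0.30)(-0.25) − (1.00)(-0.05) = 0.1250
  C_21 = −[(0.00)(0.65) − (-0.35)(-0.25)] = 0.0875
  C_22 = (0.60)(0.65) − (-0.35)(-0.05) = 0.3725
  C_23 = −[(0.60)(-0.25) − (0.00)(-0.05)] = 0.1500
  C_31 = (0.00)(-0.05) − (-0.35)(1.00) = 0.3500
  C_32 = −[(0.60)(-0.05) − (-0.35)(-0.30)] = 0.1350
  C_33 = (0.60)(1.00) − (0.00)(-0.30) = 0.6000
det(I−A) = Σ_j (I−A)_1j·C_1j = (0.60)(0.6375) + (0.00)(0.1975) + (-0.35)(0.1250) = 0.33875
adj(I−A) = Cᵀ =
  [ 0.6375   0.0875   0.3500]
  [ 0.1975   0.3725   0.1350]
  [ 0.1250   0.1500   0.6000]
(I − A)⁻¹ = adj(I−A) / det(I−A) ≈
  [   1.8819     0.2583     1.0332]
  [   0.5830     1.0996     0.3985]
  [   0.3690     0.4428     1.7712]
x = (I − A)⁻¹ d = adj(I−A)·d / det(I−A), with det(I−A) = 0.33875:
  x_1 = (0.6375·360 + 0.0875·180 + 0.3500·210) / 0.33875 = 318.75 / 0.33875 ≈ 940.96
  x_2 = (0.1975·360 + 0.3725·180 + 0.1350·210) / 0.33875 = 166.50 / 0.33875 ≈ 491.51
  x_3 = (0.1250·360 + 0.1500·180 + 0.6000·210) / 0.33875 = 198.00 / 0.33875 ≈ 584.50

x_2 = 491.51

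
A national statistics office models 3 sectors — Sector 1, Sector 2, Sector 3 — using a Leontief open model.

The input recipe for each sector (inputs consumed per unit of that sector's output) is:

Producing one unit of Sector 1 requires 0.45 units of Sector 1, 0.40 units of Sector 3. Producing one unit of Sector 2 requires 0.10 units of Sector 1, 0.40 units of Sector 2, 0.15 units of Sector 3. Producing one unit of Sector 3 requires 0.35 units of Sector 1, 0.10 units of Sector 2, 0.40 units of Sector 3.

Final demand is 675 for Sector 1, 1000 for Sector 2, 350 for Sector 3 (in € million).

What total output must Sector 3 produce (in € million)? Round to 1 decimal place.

I − A =
  [   0.55    -0.10    -0.35]
  [   0.00     0.60    -0.10]
  [  -0.40    -0.15     0.60]
Cofactors of I−A, C_ij = (−1)^(i+j)·(minor ij) (rows/columns in the sector order above):
  C_11 = (0.60)(0.60) − (-0.10)(-0.15) = 0.3450
  C_12 = −[(0.00)(0.60) − (-0.10)(-0.40)] = 0.0400
  C_13 = (0.00)(-0.15) − (0.60)(-0.40) = 0.2400
  C_21 = −[(-0.10)(0.60) − (-0.35)(-0.15)] = 0.1125
  C_22 = (0.55)(0.60) − (-0.35)(-0.40) = 0.1900
  C_23 = −[(0.55)(-0.15) − (-0.10)(-0.40)] = 0.1225
  C_31 = (-0.10)(-0.10) − (-0.35)(0.60) = 0.2200
  C_32 = −[(0.55)(-0.10) − (-0.35)(0.00)] = 0.0550
  C_33 = (0.55)(0.60) − (-0.10)(0.00) = 0.3300
det(I−A) = Σ_j (I−A)_1j·C_1j = (0.55)(0.3450) + (-0.10)(0.0400) + (-0.35)(0.2400) = 0.10175
adj(I−A) = Cᵀ =
  [ 0.3450   0.1125   0.2200]
  [ 0.0400   0.1900   0.0550]
  [ 0.2400   0.1225   0.3300]
(I − A)⁻¹ = adj(I−A) / det(I−A) ≈
  [   3.3907     1.1057     2.1622]
  [   0.3931     1.8673     0.5405]
  [   2.3587     1.2039     3.2432]
x = (I − A)⁻¹ d = adj(I−A)·d / det(I−A), with det(I−A) = 0.10175:
  x_1 = (0.3450·675 + 0.1125·1000 + 0.2200·350) / 0.10175 = 422.375 / 0.10175 ≈ 4151.1
  x_2 = (0.0400·675 + 0.1900·1000 + 0.0550·350) / 0.10175 = 236.25 / 0.10175 ≈ 2321.9
  x_3 = (0.2400·675 + 0.1225·1000 + 0.3300·350) / 0.10175 = 400.00 / 0.10175 ≈ 3931.2

x_3 = 3931.2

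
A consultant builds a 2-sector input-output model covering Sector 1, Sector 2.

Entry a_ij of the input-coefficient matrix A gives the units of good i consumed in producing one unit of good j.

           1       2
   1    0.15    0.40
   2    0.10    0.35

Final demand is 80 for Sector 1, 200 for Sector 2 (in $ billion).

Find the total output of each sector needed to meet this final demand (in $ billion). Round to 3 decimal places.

I − A =
  [   0.85    -0.40]
  [  -0.10     0.65]
det(I−A) = (0.85)(0.65) − (-0.40)(-0.10) = 0.5125
adj(I−A) = [[0.65, 0.40], [0.10, 0.85]]
(I − A)⁻¹ = adj(I−A) / det(I−A) ≈
  [   1.2683     0.7805]
  [   0.1951     1.6585]
x = (I − A)⁻¹ d = adj(I−A)·d / det(I−A), with det(I−A) = 0.5125:
  x_1 = (0.65·80 + 0.40·200) / 0.5125 = 132.00 / 0.5125 ≈ 257.561
  x_2 = (0.10·80 + 0.85·200) / 0.5125 = 178.00 / 0.5125 ≈ 347.317

x_1 = 257.561, x_2 = 347.317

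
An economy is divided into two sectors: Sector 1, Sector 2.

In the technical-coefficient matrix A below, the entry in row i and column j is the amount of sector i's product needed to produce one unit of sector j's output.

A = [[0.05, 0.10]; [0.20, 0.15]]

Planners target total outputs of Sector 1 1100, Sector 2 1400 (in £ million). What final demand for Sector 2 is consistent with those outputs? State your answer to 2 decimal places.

I − A =
  [   0.95    -0.10]
  [  -0.20     0.85]
d = (I − A) x:
  d_1 = (+0.95)·1100 + (-0.10)·1400 = 905.00
  d_2 = (-0.20)·1100 + (+0.85)·1400 = 970.00

d_2 = 970.00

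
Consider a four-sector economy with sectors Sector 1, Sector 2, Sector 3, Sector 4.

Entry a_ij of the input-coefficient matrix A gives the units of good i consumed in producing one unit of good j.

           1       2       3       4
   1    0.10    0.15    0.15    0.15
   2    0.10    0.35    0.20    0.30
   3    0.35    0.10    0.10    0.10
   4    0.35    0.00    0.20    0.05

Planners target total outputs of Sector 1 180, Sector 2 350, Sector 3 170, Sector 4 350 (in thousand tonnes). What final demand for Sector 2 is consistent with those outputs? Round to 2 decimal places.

I − A =
  [   0.90    -0.15    -0.15    -0.15]
  [  -0.10     0.65    -0.20    -0.30]
  [  -0.35    -0.10     0.90    -0.10]
  [  -0.35     0.00    -0.20     0.95]
d = (I − A) x:
  d_1 = (+0.90)·180 + (-0.15)·350 + (-0.15)·170 + (-0.15)·350 = 31.50
  d_2 = (-0.10)·180 + (+0.65)·350 + (-0.20)·170 + (-0.30)·350 = 70.50
  d_3 = (-0.35)·180 + (-0.10)·350 + (+0.90)·170 + (-0.10)·350 = 20.00
  d_4 = (-0.35)·180 + (+0.00)·350 + (-0.20)·170 + (+0.95)·350 = 235.50

d_2 = 70.50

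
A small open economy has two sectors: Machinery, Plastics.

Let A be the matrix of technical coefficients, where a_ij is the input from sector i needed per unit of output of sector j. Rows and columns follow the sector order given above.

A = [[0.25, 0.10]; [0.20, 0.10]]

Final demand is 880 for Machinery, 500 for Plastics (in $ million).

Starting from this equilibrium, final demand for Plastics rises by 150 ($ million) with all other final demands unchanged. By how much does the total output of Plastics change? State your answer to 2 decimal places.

Δx_P = 171.76

I − A =
  [   0.75    -0.10]
  [  -0.20     0.90]
det(I−A) = (0.75)(0.90) − (-0.10)(-0.20) = 0.6550
adj(I−A) = [[0.90, 0.10], [0.20, 0.75]]
(I − A)⁻¹ = adj(I−A) / det(I−A) ≈
  [   1.3740     0.1527]
  [   0.3053     1.1450]
Δx = (I − A)⁻¹ Δd with Δd having +150 in the Plastics component and 0 elsewhere.
So Δx_P = L_PP · (+150), where L_PP = adj(I−A)_PP / det(I−A) = 0.75 / 0.6550.
Δx_P = 0.75 × (+150) / 0.6550 = 112.50 / 0.6550 ≈ 171.76.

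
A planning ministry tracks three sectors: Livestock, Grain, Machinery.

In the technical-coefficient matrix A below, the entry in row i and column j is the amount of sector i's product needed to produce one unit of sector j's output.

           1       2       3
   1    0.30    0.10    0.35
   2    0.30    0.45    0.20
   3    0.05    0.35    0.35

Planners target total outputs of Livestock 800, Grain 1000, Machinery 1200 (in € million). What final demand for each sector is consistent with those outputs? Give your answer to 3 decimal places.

d_1 = 40.000, d_2 = 70.000, d_3 = 390.000

I − A =
  [   0.70    -0.10    -0.35]
  [  -0.30     0.55    -0.20]
  [  -0.05    -0.35     0.65]
d = (I − A) x:
  d_1 = (+0.70)·800 + (-0.10)·1000 + (-0.35)·1200 = 40.000
  d_2 = (-0.30)·800 + (+0.55)·1000 + (-0.20)·1200 = 70.000
  d_3 = (-0.05)·800 + (-0.35)·1000 + (+0.65)·1200 = 390.000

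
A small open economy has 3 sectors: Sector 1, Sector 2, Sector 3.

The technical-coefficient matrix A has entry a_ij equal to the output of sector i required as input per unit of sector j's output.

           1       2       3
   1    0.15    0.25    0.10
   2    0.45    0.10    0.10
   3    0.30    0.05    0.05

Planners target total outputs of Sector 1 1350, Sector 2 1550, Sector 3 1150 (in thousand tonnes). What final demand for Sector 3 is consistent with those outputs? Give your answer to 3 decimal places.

d_3 = 610.000

I − A =
  [   0.85    -0.25    -0.10]
  [  -0.45     0.90    -0.10]
  [  -0.30    -0.05     0.95]
d = (I − A) x:
  d_1 = (+0.85)·1350 + (-0.25)·1550 + (-0.10)·1150 = 645.000
  d_2 = (-0.45)·1350 + (+0.90)·1550 + (-0.10)·1150 = 672.500
  d_3 = (-0.30)·1350 + (-0.05)·1550 + (+0.95)·1150 = 610.000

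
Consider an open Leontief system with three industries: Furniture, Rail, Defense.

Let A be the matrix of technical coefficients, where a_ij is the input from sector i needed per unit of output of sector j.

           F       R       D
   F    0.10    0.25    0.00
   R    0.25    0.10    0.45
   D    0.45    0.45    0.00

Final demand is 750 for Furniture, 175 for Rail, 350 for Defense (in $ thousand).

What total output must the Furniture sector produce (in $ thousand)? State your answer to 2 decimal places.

x_F = 1178.04

I − A =
  [   0.90    -0.25     0.00]
  [  -0.25     0.90    -0.45]
  [  -0.45    -0.45     1.00]
Cofactors of I−A, C_ij = (−1)^(i+j)·(minor ij) (rows/columns in the sector order above):
  C_11 = (0.90)(1.00) − (-0.45)(-0.45) = 0.6975
  C_12 = −[(-0.25)(1.00) − (-0.45)(-0.45)] = 0.4525
  C_13 = (-0.25)(-0.45) − (0.90)(-0.45) = 0.5175
  C_21 = −[(-0.25)(1.00) − (0.00)(-0.45)] = 0.2500
  C_22 = (0.90)(1.00) − (0.00)(-0.45) = 0.9000
  C_23 = −[(0.90)(-0.45) − (-0.25)(-0.45)] = 0.5175
  C_31 = (-0.25)(-0.45) − (0.00)(0.90) = 0.1125
  C_32 = −[(0.90)(-0.45) − (0.00)(-0.25)] = 0.4050
  C_33 = (0.90)(0.90) − (-0.25)(-0.25) = 0.7475
det(I−A) = Σ_j (I−A)_1j·C_1j = (0.90)(0.6975) + (-0.25)(0.4525) + (0.00)(0.5175) = 0.514625
adj(I−A) = Cᵀ =
  [ 0.6975   0.2500   0.1125]
  [ 0.4525   0.9000   0.4050]
  [ 0.5175   0.5175   0.7475]
(I − A)⁻¹ = adj(I−A) / det(I−A) ≈
  [   1.3554     0.4858     0.2186]
  [   0.8793     1.7488     0.7870]
  [   1.0056     1.0056     1.4525]
x = (I − A)⁻¹ d = adj(I−A)·d / det(I−A), with det(I−A) = 0.514625:
  x_F = (0.6975·750 + 0.2500·175 + 0.1125·350) / 0.514625 = 606.25 / 0.514625 ≈ 1178.04
  x_R = (0.4525·750 + 0.9000·175 + 0.4050·350) / 0.514625 = 638.625 / 0.514625 ≈ 1240.95
  x_D = (0.5175·750 + 0.5175·175 + 0.7475·350) / 0.514625 = 740.3125 / 0.514625 ≈ 1438.55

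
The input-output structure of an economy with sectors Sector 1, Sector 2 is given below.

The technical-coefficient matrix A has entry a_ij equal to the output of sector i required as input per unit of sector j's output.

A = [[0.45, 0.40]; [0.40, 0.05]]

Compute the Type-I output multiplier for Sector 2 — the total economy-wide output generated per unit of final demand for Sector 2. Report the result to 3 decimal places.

m_2 = 2.621

I − A =
  [   0.55    -0.40]
  [  -0.40     0.95]
det(I−A) = (0.55)(0.95) − (-0.40)(-0.40) = 0.3625
adj(I−A) = [[0.95, 0.40], [0.40, 0.55]]
(I − A)⁻¹ = adj(I−A) / det(I−A) ≈
  [   2.6207     1.1034]
  [   1.1034     1.5172]
The output multiplier for sector j is the column-j sum of the Leontief inverse (I − A)⁻¹ = adj(I−A) / det(I−A).
Column 2 of adj(I−A): (0.40, 0.55); det(I−A) = 0.3625.
m_2 = (0.40 + 0.55) / 0.3625 = 0.95 / 0.3625 ≈ 2.621.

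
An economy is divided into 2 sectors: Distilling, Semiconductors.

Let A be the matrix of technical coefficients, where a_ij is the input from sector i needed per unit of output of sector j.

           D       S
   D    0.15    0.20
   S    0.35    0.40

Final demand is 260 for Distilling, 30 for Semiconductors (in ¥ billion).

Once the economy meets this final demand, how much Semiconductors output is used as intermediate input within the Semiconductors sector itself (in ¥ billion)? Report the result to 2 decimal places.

z_SS = 105.91

I − A =
  [   0.85    -0.20]
  [  -0.35     0.60]
det(I−A) = (0.85)(0.60) − (-0.20)(-0.35) = 0.4400
adj(I−A) = [[0.60, 0.20], [0.35, 0.85]]
(I − A)⁻¹ = adj(I−A) / det(I−A) ≈
  [   1.3636     0.4545]
  [   0.7955     1.9318]
First solve x = (I − A)⁻¹ d = adj(I−A)·d / det(I−A); in particular x_S = (0.35·260 + 0.85·30) / 0.4400 = 116.50 / 0.4400 ≈ 264.7727.
Intermediate flow from S to S: z_SS = a_SS · x_S = 0.40 × 116.50 / 0.4400 = 46.60 / 0.4400 ≈ 105.91.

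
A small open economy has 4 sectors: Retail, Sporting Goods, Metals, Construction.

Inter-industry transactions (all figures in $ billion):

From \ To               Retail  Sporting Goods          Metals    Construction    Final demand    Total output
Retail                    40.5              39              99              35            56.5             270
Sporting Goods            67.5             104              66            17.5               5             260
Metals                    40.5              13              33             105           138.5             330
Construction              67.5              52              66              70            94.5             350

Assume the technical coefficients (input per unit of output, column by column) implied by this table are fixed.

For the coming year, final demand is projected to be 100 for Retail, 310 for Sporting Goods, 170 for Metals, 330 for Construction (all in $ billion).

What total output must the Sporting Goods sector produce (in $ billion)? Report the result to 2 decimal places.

x_2 = 1153.61

Technical coefficients a_ij = z_ij / X_j:
  a_11 = 40.5/270 = 0.15, a_21 = 67.5/270 = 0.25, a_31 = 40.5/270 = 0.15, a_41 = 67.5/270 = 0.25
  a_12 = 39/260 = 0.15, a_22 = 104/260 = 0.40, a_32 = 13/260 = 0.05, a_42 = 52/260 = 0.20
  a_13 = 99/330 = 0.30, a_23 = 66/330 = 0.20, a_33 = 33/330 = 0.10, a_43 = 66/330 = 0.20
  a_14 = 35/350 = 0.10, a_24 = 17.5/350 = 0.05, a_34 = 105/350 = 0.30, a_44 = 70/350 = 0.20
I − A =
  [   0.85    -0.15    -0.30    -0.10]
  [  -0.25     0.60    -0.20    -0.05]
  [  -0.15    -0.05     0.90    -0.30]
  [  -0.25    -0.20    -0.20     0.80]
Compute the cofactors C_ij = (−1)^(i+j)·(3×3 minor ij) of I−A; the adjugate is their transpose:
adj(I−A) = Cᵀ =
  [ 0.366500   0.148000   0.182500   0.123500]
  [ 0.216750   0.477000   0.208250   0.135000]
  [ 0.141125   0.116000   0.347625   0.155250]
  [ 0.204000   0.194500   0.196000   0.381500]
det(I−A) = Σ_j (I−A)_1j·C_1j = (0.85)(0.366500) + (-0.15)(0.216750) + (-0.30)(0.141125) + (-0.10)(0.204000) = 0.216275
(I − A)⁻¹ = adj(I−A) / det(I−A) ≈
  [   1.6946     0.6843     0.8438     0.5710]
  [   1.0022     2.2055     0.9629     0.6242]
  [   0.6525     0.5364     1.6073     0.7178]
  [   0.9432     0.8993     0.9063     1.7640]
x = (I − A)⁻¹ d = adj(I−A)·d / det(I−A), with det(I−A) = 0.216275:
  x_1 = (0.366500·100 + 0.148000·310 + 0.182500·170 + 0.123500·330) / 0.216275 = 154.31 / 0.216275 ≈ 713.49
  x_2 = (0.216750·100 + 0.477000·310 + 0.208250·170 + 0.135000·330) / 0.216275 = 249.4975 / 0.216275 ≈ 1153.61
  x_3 = (0.141125·100 + 0.116000·310 + 0.347625·170 + 0.155250·330) / 0.216275 = 160.40125 / 0.216275 ≈ 741.65
  x_4 = (0.204000·100 + 0.194500·310 + 0.196000·170 + 0.381500·330) / 0.216275 = 239.91 / 0.216275 ≈ 1109.28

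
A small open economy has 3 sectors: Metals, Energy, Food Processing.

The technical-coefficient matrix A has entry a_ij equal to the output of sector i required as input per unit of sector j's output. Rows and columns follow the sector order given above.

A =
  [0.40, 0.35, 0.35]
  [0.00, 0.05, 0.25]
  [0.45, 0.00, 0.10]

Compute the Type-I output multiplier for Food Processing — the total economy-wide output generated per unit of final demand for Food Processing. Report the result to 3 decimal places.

m_3 = 3.519

I − A =
  [   0.60    -0.35    -0.35]
  [   0.00     0.95    -0.25]
  [  -0.45     0.00     0.90]
Cofactors of I−A, C_ij = (−1)^(i+j)·(minor ij) (rows/columns in the sector order above):
  C_11 = (0.95)(0.90) − (-0.25)(0.00) = 0.8550
  C_12 = −[(0.00)(0.90) − (-0.25)(-0.45)] = 0.1125
  C_13 = (0.00)(0.00) − (0.95)(-0.45) = 0.4275
  C_21 = −[(-0.35)(0.90) − (-0.35)(0.00)] = 0.3150
  C_22 = (0.60)(0.90) − (-0.35)(-0.45) = 0.3825
  C_23 = −[(0.60)(0.00) − (-0.35)(-0.45)] = 0.1575
  C_31 = (-0.35)(-0.25) − (-0.35)(0.95) = 0.4200
  C_32 = −[(0.60)(-0.25) − (-0.35)(0.00)] = 0.1500
  C_33 = (0.60)(0.95) − (-0.35)(0.00) = 0.5700
det(I−A) = Σ_j (I−A)_1j·C_1j = (0.60)(0.8550) + (-0.35)(0.1125) + (-0.35)(0.4275) = 0.3240
adj(I−A) = Cᵀ =
  [ 0.8550   0.3150   0.4200]
  [ 0.1125   0.3825   0.1500]
  [ 0.4275   0.1575   0.5700]
(I − A)⁻¹ = adj(I−A) / det(I−A) ≈
  [   2.6389     0.9722     1.2963]
  [   0.3472     1.1806     0.4630]
  [   1.3194     0.4861     1.7593]
The output multiplier for sector j is the column-j sum of the Leontief inverse (I − A)⁻¹ = adj(I−A) / det(I−A).
Column 3 of adj(I−A): (0.4200, 0.1500, 0.5700); det(I−A) = 0.3240.
m_3 = (0.4200 + 0.1500 + 0.5700) / 0.3240 = 1.14 / 0.3240 ≈ 3.519.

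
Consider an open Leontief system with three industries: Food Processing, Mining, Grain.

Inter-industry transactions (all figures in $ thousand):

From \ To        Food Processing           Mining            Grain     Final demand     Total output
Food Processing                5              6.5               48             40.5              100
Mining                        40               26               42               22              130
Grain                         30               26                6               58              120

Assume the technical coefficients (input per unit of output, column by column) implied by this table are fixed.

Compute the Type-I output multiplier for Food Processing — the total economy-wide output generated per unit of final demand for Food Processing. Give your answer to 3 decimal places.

Technical coefficients a_ij = z_ij / X_j:
  a_11 = 5/100 = 0.05, a_21 = 40/100 = 0.40, a_31 = 30/100 = 0.30
  a_12 = 6.5/130 = 0.05, a_22 = 26/130 = 0.20, a_32 = 26/130 = 0.20
  a_13 = 48/120 = 0.40, a_23 = 42/120 = 0.35, a_33 = 6/120 = 0.05
I − A =
  [   0.95    -0.05    -0.40]
  [  -0.40     0.80    -0.35]
  [  -0.30    -0.20     0.95]
Cofactors of I−A, C_ij = (−1)^(i+j)·(minor ij) (rows/columns in the sector order above):
  C_11 = (0.80)(0.95) − (-0.35)(-0.20) = 0.6900
  C_12 = −[(-0.40)(0.95) − (-0.35)(-0.30)] = 0.4850
  C_13 = (-0.40)(-0.20) − (0.80)(-0.30) = 0.3200
  C_21 = −[(-0.05)(0.95) − (-0.40)(-0.20)] = 0.1275
  C_22 = (0.95)(0.95) − (-0.40)(-0.30) = 0.7825
  C_23 = −[(0.95)(-0.20) − (-0.05)(-0.30)] = 0.2050
  C_31 = (-0.05)(-0.35) − (-0.40)(0.80) = 0.3375
  C_32 = −[(0.95)(-0.35) − (-0.40)(-0.40)] = 0.4925
  C_33 = (0.95)(0.80) − (-0.05)(-0.40) = 0.7400
det(I−A) = Σ_j (I−A)_1j·C_1j = (0.95)(0.6900) + (-0.05)(0.4850) + (-0.40)(0.3200) = 0.50325
adj(I−A) = Cᵀ =
  [ 0.6900   0.1275   0.3375]
  [ 0.4850   0.7825   0.4925]
  [ 0.3200   0.2050   0.7400]
(I − A)⁻¹ = adj(I−A) / det(I−A) ≈
  [   1.3711     0.2534     0.6706]
  [   0.9637     1.5549     0.9786]
  [   0.6359     0.4074     1.4704]
The output multiplier for sector j is the column-j sum of the Leontief inverse (I − A)⁻¹ = adj(I−A) / det(I−A).
Column 1 of adj(I−A): (0.6900, 0.4850, 0.3200); det(I−A) = 0.50325.
m_1 = (0.6900 + 0.4850 + 0.3200) / 0.50325 = 1.495 / 0.50325 ≈ 2.971.

m_1 = 2.971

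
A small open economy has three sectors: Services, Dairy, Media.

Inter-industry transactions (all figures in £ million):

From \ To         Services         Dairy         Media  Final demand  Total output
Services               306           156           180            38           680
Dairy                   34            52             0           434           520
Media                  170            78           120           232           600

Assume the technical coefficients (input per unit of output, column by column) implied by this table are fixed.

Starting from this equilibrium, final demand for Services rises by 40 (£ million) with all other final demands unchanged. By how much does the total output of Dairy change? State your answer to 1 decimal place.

Technical coefficients a_ij = z_ij / X_j:
  a_SS = 306/680 = 0.45, a_DS = 34/680 = 0.05, a_MS = 170/680 = 0.25
  a_SD = 156/520 = 0.30, a_DD = 52/520 = 0.10, a_MD = 78/520 = 0.15
  a_SM = 180/600 = 0.30, a_DM = 0/600 = 0.00, a_MM = 120/600 = 0.20
I − A =
  [   0.55    -0.30    -0.30]
  [  -0.05     0.90     0.00]
  [  -0.25    -0.15     0.80]
Cofactors of I−A, C_ij = (−1)^(i+j)·(minor ij) (rows/columns in the sector order above):
  C_11 = (0.90)(0.80) − (0.00)(-0.15) = 0.7200
  C_12 = −[(-0.05)(0.80) − (0.00)(-0.25)] = 0.0400
  C_13 = (-0.05)(-0.15) − (0.90)(-0.25) = 0.2325
  C_21 = −[(-0.30)(0.80) − (-0.30)(-0.15)] = 0.2850
  C_22 = (0.55)(0.80) − (-0.30)(-0.25) = 0.3650
  C_23 = −[(0.55)(-0.15) − (-0.30)(-0.25)] = 0.1575
  C_31 = (-0.30)(0.00) − (-0.30)(0.90) = 0.2700
  C_32 = −[(0.55)(0.00) − (-0.30)(-0.05)] = 0.0150
  C_33 = (0.55)(0.90) − (-0.30)(-0.05) = 0.4800
det(I−A) = Σ_j (I−A)_1j·C_1j = (0.55)(0.7200) + (-0.30)(0.0400) + (-0.30)(0.2325) = 0.31425
adj(I−A) = Cᵀ =
  [ 0.7200   0.2850   0.2700]
  [ 0.0400   0.3650   0.0150]
  [ 0.2325   0.1575   0.4800]
(I − A)⁻¹ = adj(I−A) / det(I−A) ≈
  [   2.2912     0.9069     0.8592]
  [   0.1273     1.1615     0.0477]
  [   0.7399     0.5012     1.5274]
Δx = (I − A)⁻¹ Δd with Δd having +40 in the Services component and 0 elsewhere.
So Δx_D = L_DS · (+40), where L_DS = adj(I−A)_DS / det(I−A) = 0.0400 / 0.31425.
Δx_D = 0.0400 × (+40) / 0.31425 = 1.60 / 0.31425 ≈ 5.1.

Δx_D = 5.1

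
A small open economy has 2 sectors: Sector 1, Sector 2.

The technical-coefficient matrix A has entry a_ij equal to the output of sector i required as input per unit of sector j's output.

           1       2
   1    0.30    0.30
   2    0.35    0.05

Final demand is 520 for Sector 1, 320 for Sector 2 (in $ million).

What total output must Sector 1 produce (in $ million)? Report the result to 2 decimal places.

x_1 = 1053.57

I − A =
  [   0.70    -0.30]
  [  -0.35     0.95]
det(I−A) = (0.70)(0.95) − (-0.30)(-0.35) = 0.5600
adj(I−A) = [[0.95, 0.30], [0.35, 0.70]]
(I − A)⁻¹ = adj(I−A) / det(I−A) ≈
  [   1.6964     0.5357]
  [   0.6250     1.2500]
x = (I − A)⁻¹ d = adj(I−A)·d / det(I−A), with det(I−A) = 0.5600:
  x_1 = (0.95·520 + 0.30·320) / 0.5600 = 590.00 / 0.5600 ≈ 1053.57
  x_2 = (0.35·520 + 0.70·320) / 0.5600 = 406.00 / 0.5600 = 725.00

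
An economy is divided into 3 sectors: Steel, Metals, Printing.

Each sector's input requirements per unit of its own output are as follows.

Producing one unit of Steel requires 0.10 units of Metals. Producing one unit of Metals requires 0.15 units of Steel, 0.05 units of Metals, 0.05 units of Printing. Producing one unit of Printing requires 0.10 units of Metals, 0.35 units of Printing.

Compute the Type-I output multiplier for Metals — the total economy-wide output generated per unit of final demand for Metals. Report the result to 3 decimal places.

I − A =
  [   1.00    -0.15     0.00]
  [  -0.10     0.95    -0.10]
  [   0.00    -0.05     0.65]
Cofactors of I−A, C_ij = (−1)^(i+j)·(minor ij) (rows/columns in the sector order above):
  C_11 = (0.95)(0.65) − (-0.10)(-0.05) = 0.6125
  C_12 = −[(-0.10)(0.65) − (-0.10)(0.00)] = 0.0650
  C_13 = (-0.10)(-0.05) − (0.95)(0.00) = 0.0050
  C_21 = −[(-0.15)(0.65) − (0.00)(-0.05)] = 0.0975
  C_22 = (1.00)(0.65) − (0.00)(0.00) = 0.6500
  C_23 = −[(1.00)(-0.05) − (-0.15)(0.00)] = 0.0500
  C_31 = (-0.15)(-0.10) − (0.00)(0.95) = 0.0150
  C_32 = −[(1.00)(-0.10) − (0.00)(-0.10)] = 0.1000
  C_33 = (1.00)(0.95) − (-0.15)(-0.10) = 0.9350
det(I−A) = Σ_j (I−A)_1j·C_1j = (1.00)(0.6125) + (-0.15)(0.0650) + (0.00)(0.0050) = 0.60275
adj(I−A) = Cᵀ =
  [ 0.6125   0.0975   0.0150]
  [ 0.0650   0.6500   0.1000]
  [ 0.0050   0.0500   0.9350]
(I − A)⁻¹ = adj(I−A) / det(I−A) ≈
  [   1.0162     0.1618     0.0249]
  [   0.1078     1.0784     0.1659]
  [   0.0083     0.0830     1.5512]
The output multiplier for sector j is the column-j sum of the Leontief inverse (I − A)⁻¹ = adj(I−A) / det(I−A).
Column 2 of adj(I−A): (0.0975, 0.6500, 0.0500); det(I−A) = 0.60275.
m_2 = (0.0975 + 0.6500 + 0.0500) / 0.60275 = 0.7975 / 0.60275 ≈ 1.323.

m_2 = 1.323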